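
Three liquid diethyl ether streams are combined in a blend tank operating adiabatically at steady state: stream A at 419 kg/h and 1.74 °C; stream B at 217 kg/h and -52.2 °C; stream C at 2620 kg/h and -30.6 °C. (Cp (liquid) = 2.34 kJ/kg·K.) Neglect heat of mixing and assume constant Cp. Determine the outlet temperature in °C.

T_out = -27.9 °C

No heat crosses the boundary, so H_out = H_in.
T_out = Σ ṁᵢCp,ᵢTᵢ / Σ ṁᵢCp,ᵢ
      = -212400 / 7619 = -27.878 °C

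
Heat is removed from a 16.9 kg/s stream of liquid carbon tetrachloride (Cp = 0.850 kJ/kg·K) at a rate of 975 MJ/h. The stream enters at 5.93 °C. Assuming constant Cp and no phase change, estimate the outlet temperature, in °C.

Q = 975 MJ/h = 270.83 kJ/s
ΔT = Q/(ṁ·Cp) = 270.83/(16.9×0.850) = 18.854 K
T_out = 5.93 − 18.854 = -12.924 °C

T_out = -12.9 °C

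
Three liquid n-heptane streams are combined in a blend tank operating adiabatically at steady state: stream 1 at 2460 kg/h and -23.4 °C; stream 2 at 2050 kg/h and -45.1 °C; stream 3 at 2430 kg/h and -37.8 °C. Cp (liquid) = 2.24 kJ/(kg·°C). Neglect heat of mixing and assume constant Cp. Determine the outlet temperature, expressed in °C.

Energy balance with Q = 0: Σ ṁᵢCp,ᵢ(T_out − Tᵢ) = 0
Σ ṁᵢCp,ᵢTᵢ = 2460×2.24×-23.4 + 2050×2.24×-45.1 + 2430×2.24×-37.8 = -541800
Σ ṁᵢCp,ᵢ = 2460×2.24 + 2050×2.24 + 2430×2.24 = 15546
T_out = -541800 / 15546 = -34.852 °C

T_out = -34.9 °C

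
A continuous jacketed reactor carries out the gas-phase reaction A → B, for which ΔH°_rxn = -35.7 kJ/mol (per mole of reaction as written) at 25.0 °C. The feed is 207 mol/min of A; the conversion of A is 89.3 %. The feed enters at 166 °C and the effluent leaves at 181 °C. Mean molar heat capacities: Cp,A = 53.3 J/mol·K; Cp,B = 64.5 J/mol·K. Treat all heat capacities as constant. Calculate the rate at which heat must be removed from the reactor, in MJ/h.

Extent of reaction ξ = 0.893 × 207 = 184.85 mol/min
Reaction term: ξ·ΔH°_rxn = 184.85 × -35.7 = -6599.2 kJ/min
Sensible, feed 166→25 °C: -1555.7 kJ/min
Outlet flows (mol/min): A 22.149, B 184.85
Sensible, products 25→181 °C: 2044.1 kJ/min
Q = ΔH = -6110.7 kJ/min = -101.85 kW
Heat removed = 366.64 MJ/h

Q_out = 367 MJ/h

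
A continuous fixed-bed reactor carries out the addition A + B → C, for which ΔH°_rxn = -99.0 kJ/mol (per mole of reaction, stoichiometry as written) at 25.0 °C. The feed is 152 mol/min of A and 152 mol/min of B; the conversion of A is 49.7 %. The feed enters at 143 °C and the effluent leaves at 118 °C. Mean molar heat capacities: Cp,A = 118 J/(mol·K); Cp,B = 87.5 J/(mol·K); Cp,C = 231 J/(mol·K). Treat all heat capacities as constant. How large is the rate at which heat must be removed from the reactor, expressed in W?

Q_out = 135000 W

Extent of reaction ξ = 0.497 × 152 = 75.544 mol/min
Reaction term: ξ·ΔH°_rxn = 75.544 × -99.0 = -7478.9 kJ/min
Sensible, feed 143→25 °C: -3685.8 kJ/min
Outlet flows (mol/min): A 76.456, B 76.456, C 75.544
Sensible, products 25→118 °C: 3084.1 kJ/min
Q = ΔH = -8080.6 kJ/min = -134.68 kW
Heat removed = 134680 W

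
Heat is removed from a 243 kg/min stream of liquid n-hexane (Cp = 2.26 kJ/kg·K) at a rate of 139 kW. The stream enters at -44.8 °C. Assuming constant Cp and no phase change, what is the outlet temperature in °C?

T_out = -60.0 °C

Q = 139 kW = 8340 kJ/min
ΔT = Q/(ṁ·Cp) = 8340/(243×2.26) = 15.186 K
T_out = -44.8 − 15.186 = -59.986 °C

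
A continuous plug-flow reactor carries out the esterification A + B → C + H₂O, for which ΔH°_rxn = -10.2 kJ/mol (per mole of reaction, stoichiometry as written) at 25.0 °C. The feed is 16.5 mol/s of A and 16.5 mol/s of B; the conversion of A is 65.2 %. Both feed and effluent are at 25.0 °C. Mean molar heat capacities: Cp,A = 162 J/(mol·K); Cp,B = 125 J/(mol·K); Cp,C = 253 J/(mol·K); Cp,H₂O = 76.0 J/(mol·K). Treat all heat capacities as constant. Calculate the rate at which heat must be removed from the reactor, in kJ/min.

Extent of reaction ξ = 0.652 × 16.5 = 10.758 mol/s
Reaction term: ξ·ΔH°_rxn = 10.758 × -10.2 = -109.73 kJ/s
Q = ΔH = -109.73 kJ/s = -109.73 kW
Heat removed = 6583.9 kJ/min

Q_out = 6580 kJ/min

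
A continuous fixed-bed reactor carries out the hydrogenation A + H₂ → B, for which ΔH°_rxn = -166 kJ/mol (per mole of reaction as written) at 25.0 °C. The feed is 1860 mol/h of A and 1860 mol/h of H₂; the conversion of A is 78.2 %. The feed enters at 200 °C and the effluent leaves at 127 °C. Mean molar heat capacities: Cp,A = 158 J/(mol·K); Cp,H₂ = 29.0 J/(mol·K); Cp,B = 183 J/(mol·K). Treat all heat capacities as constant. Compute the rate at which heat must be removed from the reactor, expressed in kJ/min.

Q_out = 4460 kJ/min

Extent of reaction ξ = 0.782 × 1860 = 1454.5 mol/h
Reaction term: ξ·ΔH°_rxn = 1454.5 × -166 = -241450 kJ/h
Sensible, feed 200→25 °C: -60868 kJ/h
Outlet flows (mol/h): A 405.48, H₂ 405.48, B 1454.5
Sensible, products 25→127 °C: 34884 kJ/h
Q = ΔH = -267430 kJ/h = -74.287 kW
Heat removed = 4457.2 kJ/min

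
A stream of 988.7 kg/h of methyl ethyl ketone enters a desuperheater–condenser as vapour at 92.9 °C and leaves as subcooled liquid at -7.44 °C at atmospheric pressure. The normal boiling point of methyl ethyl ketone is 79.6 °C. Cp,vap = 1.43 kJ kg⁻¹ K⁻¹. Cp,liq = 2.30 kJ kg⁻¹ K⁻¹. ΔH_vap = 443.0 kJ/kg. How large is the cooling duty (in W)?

vapour 92.9→79.6 °C: -19.019 kJ/kg
condensation at 79.6 °C: -443 kJ/kg
liquid 79.6→-7.44 °C: -200.19 kJ/kg
Δh = -19.019 + -443 + -200.19 = -662.21 kJ/kg
Q = ṁ·Δh = 988.7 kg/h × -662.21 kJ/kg = -654730 kJ/h
|Q| = 181.87 kW = 181870 W

Q_c = 182000 W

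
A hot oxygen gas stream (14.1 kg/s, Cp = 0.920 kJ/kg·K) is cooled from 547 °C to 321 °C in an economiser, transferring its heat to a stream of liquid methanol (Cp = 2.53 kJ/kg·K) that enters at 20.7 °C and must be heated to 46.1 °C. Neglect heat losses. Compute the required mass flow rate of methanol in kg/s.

ṁ_c = 45.6 kg/s

Heat released by hot stream: Q = 14.1 × 0.920 × (547 − 321) = 2931.7 kJ/s
Energy balance on cold side (adiabatic exchanger): Q = ṁ_c·Cp_c·(T_c,out − T_c,in)
ṁ_c = 2931.7 / [2.53 × (46.1 − 20.7)] = 45.621 kg/s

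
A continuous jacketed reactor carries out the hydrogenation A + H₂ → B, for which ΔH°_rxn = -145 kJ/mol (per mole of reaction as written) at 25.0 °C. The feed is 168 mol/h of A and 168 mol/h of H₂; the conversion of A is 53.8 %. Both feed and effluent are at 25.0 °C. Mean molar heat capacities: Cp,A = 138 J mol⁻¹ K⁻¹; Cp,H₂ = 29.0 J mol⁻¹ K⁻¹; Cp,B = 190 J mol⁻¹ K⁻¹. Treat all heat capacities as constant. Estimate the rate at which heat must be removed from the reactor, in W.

Extent of reaction ξ = 0.538 × 168 = 90.384 mol/h
Reaction term: ξ·ΔH°_rxn = 90.384 × -145 = -13106 kJ/h
Q = ΔH = -13106 kJ/h = -3.6405 kW
Heat removed = 3640.5 W

Q_out = 3640 W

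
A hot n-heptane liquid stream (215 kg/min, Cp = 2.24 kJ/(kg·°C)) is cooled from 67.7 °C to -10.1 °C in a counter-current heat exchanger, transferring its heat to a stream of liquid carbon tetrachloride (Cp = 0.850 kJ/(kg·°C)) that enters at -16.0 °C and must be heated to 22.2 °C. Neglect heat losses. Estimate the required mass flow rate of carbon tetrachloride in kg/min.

ṁ_c = 1150 kg/min

Heat released by hot stream: Q = 215 × 2.24 × (67.7 − -10.1) = 37468 kJ/min
Energy balance on cold side (adiabatic exchanger): Q = ṁ_c·Cp_c·(T_c,out − T_c,in)
ṁ_c = 37468 / [0.850 × (22.2 − -16.0)] = 1153.9 kg/min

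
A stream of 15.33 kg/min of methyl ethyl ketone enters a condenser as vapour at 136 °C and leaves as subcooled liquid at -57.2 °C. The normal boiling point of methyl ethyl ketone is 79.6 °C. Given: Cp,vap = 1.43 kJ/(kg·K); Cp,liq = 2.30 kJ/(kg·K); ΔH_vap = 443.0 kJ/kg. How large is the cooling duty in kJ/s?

Q_c = 214 kJ/s

vapour 136→79.6 °C: -80.652 kJ/kg
condensation at 79.6 °C: -443 kJ/kg
liquid 79.6→-57.2 °C: -314.64 kJ/kg
Δh = -80.652 + -443 + -314.64 = -838.29 kJ/kg
Q = ṁ·Δh = 15.33 kg/min × -838.29 kJ/kg = -12851 kJ/min
|Q| = 214.18 kW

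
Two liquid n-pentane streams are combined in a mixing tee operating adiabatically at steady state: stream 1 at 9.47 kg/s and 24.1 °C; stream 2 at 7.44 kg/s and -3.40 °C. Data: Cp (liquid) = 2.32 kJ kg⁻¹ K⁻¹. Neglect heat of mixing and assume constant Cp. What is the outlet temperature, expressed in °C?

Energy balance with Q = 0: Σ ṁᵢCp,ᵢ(T_out − Tᵢ) = 0
T_out = Σ ṁᵢCp,ᵢTᵢ / Σ ṁᵢCp,ᵢ
      = 470.8 / 39.231 = 12.001 °C

T_out = 12.0 °C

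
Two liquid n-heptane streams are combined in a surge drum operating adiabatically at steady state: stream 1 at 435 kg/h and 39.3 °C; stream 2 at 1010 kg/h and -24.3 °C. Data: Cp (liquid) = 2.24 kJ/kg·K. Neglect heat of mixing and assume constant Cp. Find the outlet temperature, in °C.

No heat crosses the boundary, so H_out = H_in.
Σ ṁᵢCp,ᵢTᵢ = 435×2.24×39.3 + 1010×2.24×-24.3 = -16682
Σ ṁᵢCp,ᵢ = 435×2.24 + 1010×2.24 = 3236.8
T_out = -16682 / 3236.8 = -5.154 °C

T_out = -5.15 °C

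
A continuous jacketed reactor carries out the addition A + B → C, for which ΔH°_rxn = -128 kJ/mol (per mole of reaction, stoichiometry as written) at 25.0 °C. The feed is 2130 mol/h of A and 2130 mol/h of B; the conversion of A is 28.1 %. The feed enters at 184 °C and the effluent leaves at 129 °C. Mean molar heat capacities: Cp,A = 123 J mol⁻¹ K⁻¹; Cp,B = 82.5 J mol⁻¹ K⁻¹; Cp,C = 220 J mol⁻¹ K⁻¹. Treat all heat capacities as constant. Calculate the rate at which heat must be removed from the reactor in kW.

Q_out = 27.7 kW

Extent of reaction ξ = 0.281 × 2130 = 598.53 mol/h
Reaction term: ξ·ΔH°_rxn = 598.53 × -128 = -76612 kJ/h
Sensible, feed 184→25 °C: -69597 kJ/h
Outlet flows (mol/h): A 1531.5, B 1531.5, C 598.53
Sensible, products 25→129 °C: 46425 kJ/h
Q = ΔH = -99784 kJ/h = -27.718 kW
Heat removed = 27.718 kW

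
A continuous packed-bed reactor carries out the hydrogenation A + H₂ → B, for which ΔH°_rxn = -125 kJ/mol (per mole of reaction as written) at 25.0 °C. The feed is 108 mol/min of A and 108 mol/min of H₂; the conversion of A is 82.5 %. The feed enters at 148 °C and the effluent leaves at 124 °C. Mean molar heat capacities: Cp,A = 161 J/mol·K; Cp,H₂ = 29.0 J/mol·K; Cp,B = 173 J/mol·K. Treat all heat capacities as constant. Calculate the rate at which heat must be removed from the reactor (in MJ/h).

Extent of reaction ξ = 0.825 × 108 = 89.1 mol/min
Reaction term: ξ·ΔH°_rxn = 89.1 × -125 = -11138 kJ/min
Sensible, feed 148→25 °C: -2524 kJ/min
Outlet flows (mol/min): A 18.9, H₂ 18.9, B 89.1
Sensible, products 25→124 °C: 1881.5 kJ/min
Q = ΔH = -11780 kJ/min = -196.33 kW
Heat removed = 706.8 MJ/h

Q_out = 707 MJ/h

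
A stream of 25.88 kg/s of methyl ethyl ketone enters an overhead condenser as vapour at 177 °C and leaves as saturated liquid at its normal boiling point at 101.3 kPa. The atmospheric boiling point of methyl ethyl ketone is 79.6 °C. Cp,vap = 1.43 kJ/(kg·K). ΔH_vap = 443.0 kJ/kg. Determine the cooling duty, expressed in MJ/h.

vapour 177→79.6 °C: -139.28 kJ/kg
condensation at 79.6 °C: -443 kJ/kg
Δh = -139.28 + -443 = -582.28 kJ/kg
Q = ṁ·Δh = 25.88 kg/s × -582.28 kJ/kg = -15069 kJ/s
|Q| = 15069 kW = 54250 MJ/h

Q_c = 54300 MJ/h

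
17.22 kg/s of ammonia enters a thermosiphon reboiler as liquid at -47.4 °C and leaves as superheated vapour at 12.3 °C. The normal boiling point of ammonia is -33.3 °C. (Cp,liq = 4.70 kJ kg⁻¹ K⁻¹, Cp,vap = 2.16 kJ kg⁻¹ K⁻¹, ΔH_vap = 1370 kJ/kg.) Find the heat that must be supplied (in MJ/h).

liquid -47.4→-33.3 °C: 66.27 kJ/kg
vaporisation at -33.3 °C: 1370 kJ/kg
vapour -33.3→12.3 °C: 98.496 kJ/kg
Δh = 66.27 + 1370 + 98.496 = 1534.8 kJ/kg
Q = ṁ·Δh = 17.22 kg/s × 1534.8 kJ/kg = 26429 kJ/s
|Q| = 26429 kW = 95143 MJ/h

Q = 95100 MJ/h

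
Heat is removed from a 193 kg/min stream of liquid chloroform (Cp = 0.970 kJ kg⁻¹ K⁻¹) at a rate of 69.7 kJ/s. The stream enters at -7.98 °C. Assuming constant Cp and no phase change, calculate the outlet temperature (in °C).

Q = 69.7 kJ/s = 4182 kJ/min
ΔT = Q/(ṁ·Cp) = 4182/(193×0.970) = 22.339 K
T_out = -7.98 − 22.339 = -30.319 °C

T_out = -30.3 °C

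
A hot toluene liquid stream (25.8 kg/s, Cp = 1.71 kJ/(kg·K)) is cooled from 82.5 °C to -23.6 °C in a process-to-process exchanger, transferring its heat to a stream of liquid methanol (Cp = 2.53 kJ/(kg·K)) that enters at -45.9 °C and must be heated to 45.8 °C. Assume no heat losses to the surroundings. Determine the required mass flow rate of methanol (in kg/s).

Heat released by hot stream: Q = 25.8 × 1.71 × (82.5 − -23.6) = 4680.9 kJ/s
Energy balance on cold side (adiabatic exchanger): Q = ṁ_c·Cp_c·(T_c,out − T_c,in)
ṁ_c = 4680.9 / [2.53 × (45.8 − -45.9)] = 20.176 kg/s

ṁ_c = 20.2 kg/s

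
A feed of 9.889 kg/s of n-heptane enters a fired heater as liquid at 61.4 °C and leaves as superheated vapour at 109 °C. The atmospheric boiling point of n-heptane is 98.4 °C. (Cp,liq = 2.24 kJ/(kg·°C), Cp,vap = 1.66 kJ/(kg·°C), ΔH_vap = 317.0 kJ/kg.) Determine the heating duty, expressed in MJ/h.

liquid 61.4→98.4 °C: 82.88 kJ/kg
vaporisation at 98.4 °C: 317 kJ/kg
vapour 98.4→109 °C: 17.596 kJ/kg
Δh = 82.88 + 317 + 17.596 = 417.48 kJ/kg
Q = ṁ·Δh = 9.889 kg/s × 417.48 kJ/kg = 4128.4 kJ/s
|Q| = 4128.4 kW = 14862 MJ/h

Q = 14900 MJ/h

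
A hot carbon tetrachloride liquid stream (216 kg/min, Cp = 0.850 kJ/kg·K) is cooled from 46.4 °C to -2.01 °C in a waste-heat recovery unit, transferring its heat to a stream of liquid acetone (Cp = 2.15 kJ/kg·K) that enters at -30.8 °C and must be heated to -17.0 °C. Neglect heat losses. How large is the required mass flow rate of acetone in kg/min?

ṁ_c = 300 kg/min

Heat released by hot stream: Q = 216 × 0.850 × (46.4 − -2.01) = 8888.1 kJ/min
Energy balance on cold side (adiabatic exchanger): Q = ṁ_c·Cp_c·(T_c,out − T_c,in)
ṁ_c = 8888.1 / [2.15 × (-17.0 − -30.8)] = 299.56 kg/min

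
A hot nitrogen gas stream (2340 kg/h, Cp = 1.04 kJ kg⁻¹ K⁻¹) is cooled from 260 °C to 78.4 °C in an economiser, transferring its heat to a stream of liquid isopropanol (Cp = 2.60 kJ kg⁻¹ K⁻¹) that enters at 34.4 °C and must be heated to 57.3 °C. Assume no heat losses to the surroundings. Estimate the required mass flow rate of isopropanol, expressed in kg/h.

ṁ_c = 7420 kg/h

Heat released by hot stream: Q = 2340 × 1.04 × (260 − 78.4) = 441940 kJ/h
Energy balance on cold side (adiabatic exchanger): Q = ṁ_c·Cp_c·(T_c,out − T_c,in)
ṁ_c = 441940 / [2.60 × (57.3 − 34.4)] = 7422.6 kg/h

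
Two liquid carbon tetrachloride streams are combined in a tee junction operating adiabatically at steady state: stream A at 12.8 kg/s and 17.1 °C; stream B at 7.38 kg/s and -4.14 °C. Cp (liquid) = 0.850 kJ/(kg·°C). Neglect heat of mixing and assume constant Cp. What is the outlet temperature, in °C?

T_out = 9.33 °C

Adiabatic, steady state ⇒ Σ ṁᵢCp,ᵢ(T_out − Tᵢ) = 0
T_out = Σ ṁᵢCp,ᵢTᵢ / Σ ṁᵢCp,ᵢ
      = 160.08 / 17.153 = 9.3323 °C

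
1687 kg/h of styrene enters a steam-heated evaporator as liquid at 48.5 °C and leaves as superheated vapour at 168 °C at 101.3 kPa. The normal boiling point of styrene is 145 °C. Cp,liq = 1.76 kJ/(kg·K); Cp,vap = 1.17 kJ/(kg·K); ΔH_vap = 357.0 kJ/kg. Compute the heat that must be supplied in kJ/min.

Q = 15600 kJ/min

liquid 48.5→145 °C: 169.84 kJ/kg
vaporisation at 145 °C: 357 kJ/kg
vapour 145→168 °C: 26.91 kJ/kg
Δh = 169.84 + 357 + 26.91 = 553.75 kJ/kg
Q = ṁ·Δh = 1687 kg/h × 553.75 kJ/kg = 934180 kJ/h
|Q| = 259.49 kW = 15570 kJ/min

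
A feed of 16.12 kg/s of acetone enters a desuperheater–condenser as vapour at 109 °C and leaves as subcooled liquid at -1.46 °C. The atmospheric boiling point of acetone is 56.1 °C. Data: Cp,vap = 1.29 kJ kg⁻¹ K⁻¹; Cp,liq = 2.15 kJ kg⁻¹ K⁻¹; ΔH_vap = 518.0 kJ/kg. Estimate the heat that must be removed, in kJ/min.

vapour 109→56.1 °C: -68.241 kJ/kg
condensation at 56.1 °C: -518 kJ/kg
liquid 56.1→-1.46 °C: -123.75 kJ/kg
Δh = -68.241 + -518 + -123.75 = -710 kJ/kg
Q = ṁ·Δh = 16.12 kg/s × -710 kJ/kg = -11445 kJ/s
|Q| = 11445 kW = 686710 kJ/min

Q_c = 687000 kJ/min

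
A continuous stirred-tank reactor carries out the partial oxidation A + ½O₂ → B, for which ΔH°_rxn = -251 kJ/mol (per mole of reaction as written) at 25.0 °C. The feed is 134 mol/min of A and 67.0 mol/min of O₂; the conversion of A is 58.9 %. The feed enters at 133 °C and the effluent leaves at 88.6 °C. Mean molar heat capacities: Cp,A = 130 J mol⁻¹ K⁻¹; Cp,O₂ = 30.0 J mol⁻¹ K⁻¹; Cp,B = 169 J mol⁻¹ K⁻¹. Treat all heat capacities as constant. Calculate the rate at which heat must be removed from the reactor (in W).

Extent of reaction ξ = 0.589 × 134 = 78.926 mol/min
Reaction term: ξ·ΔH°_rxn = 78.926 × -251 = -19810 kJ/min
Sensible, feed 133→25 °C: -2098.4 kJ/min
Outlet flows (mol/min): A 55.074, O₂ 27.537, B 78.926
Sensible, products 25→88.6 °C: 1356.2 kJ/min
Q = ΔH = -20553 kJ/min = -342.54 kW
Heat removed = 342540 W

Q_out = 343000 W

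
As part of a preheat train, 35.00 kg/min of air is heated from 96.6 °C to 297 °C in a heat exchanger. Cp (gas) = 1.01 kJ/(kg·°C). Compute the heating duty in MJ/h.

Q = ṁ·Cp·ΔT = 35.00 × 1.01 × (297 − 96.6) = 7084.1 kJ/min
Converting: 7084.1 / 60 s = 118.07 kW
Heating duty = 425.05 MJ/h

Q = 425 MJ/h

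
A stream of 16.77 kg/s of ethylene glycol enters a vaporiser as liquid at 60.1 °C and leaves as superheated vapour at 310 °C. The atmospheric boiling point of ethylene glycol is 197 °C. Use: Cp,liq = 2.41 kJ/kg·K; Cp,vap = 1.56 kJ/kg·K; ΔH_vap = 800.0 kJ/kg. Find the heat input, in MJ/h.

liquid 60.1→197 °C: 329.93 kJ/kg
vaporisation at 197 °C: 800 kJ/kg
vapour 197→310 °C: 176.28 kJ/kg
Δh = 329.93 + 800 + 176.28 = 1306.2 kJ/kg
Q = ṁ·Δh = 16.77 kg/s × 1306.2 kJ/kg = 21905 kJ/s
|Q| = 21905 kW = 78858 MJ/h

Q = 78900 MJ/h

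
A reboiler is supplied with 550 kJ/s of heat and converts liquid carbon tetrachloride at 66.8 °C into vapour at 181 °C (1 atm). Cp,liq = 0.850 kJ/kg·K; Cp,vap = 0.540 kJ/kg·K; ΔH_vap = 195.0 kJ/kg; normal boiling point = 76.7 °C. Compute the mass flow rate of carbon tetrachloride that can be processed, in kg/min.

Δh = 0.850×(76.7−66.8) + 195.0 + 0.540×(181−76.7) = 259.74 kJ/kg
Q = 550 kJ/s = 550 kJ/s = 33000 kJ/min
ṁ = Q/Δh = 33000 / 259.74 = 127.05 kg/min

ṁ = 127 kg/min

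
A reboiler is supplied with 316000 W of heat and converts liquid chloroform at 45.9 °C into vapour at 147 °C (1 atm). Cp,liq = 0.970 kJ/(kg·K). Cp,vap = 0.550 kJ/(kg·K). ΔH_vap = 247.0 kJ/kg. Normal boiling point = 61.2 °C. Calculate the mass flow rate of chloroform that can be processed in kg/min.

ṁ = 61.4 kg/min

Δh = 0.970×(61.2−45.9) + 247.0 + 0.550×(147−61.2) = 309.03 kJ/kg
Q = 316000 W = 316 kJ/s = 18960 kJ/min
ṁ = Q/Δh = 18960 / 309.03 = 61.353 kg/min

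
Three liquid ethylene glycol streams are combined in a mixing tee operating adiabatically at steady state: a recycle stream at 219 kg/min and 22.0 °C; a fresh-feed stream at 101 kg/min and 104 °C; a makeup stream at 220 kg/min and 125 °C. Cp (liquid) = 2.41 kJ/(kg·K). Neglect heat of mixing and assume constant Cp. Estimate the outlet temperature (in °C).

T_out = 79.3 °C

Energy balance with Q = 0: Σ ṁᵢCp,ᵢ(T_out − Tᵢ) = 0
Σ ṁᵢCp,ᵢTᵢ = 219×2.41×22.0 + 101×2.41×104 + 220×2.41×125 = 103200
Σ ṁᵢCp,ᵢ = 219×2.41 + 101×2.41 + 220×2.41 = 1301.4
T_out = 103200 / 1301.4 = 79.3 °C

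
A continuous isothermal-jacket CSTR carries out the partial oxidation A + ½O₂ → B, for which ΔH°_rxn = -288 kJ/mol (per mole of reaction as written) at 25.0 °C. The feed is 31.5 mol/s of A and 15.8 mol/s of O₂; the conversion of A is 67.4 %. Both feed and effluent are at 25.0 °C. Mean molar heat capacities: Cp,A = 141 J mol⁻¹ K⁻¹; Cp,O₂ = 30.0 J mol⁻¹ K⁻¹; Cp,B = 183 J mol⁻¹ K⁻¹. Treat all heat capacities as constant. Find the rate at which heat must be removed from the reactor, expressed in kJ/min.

Extent of reaction ξ = 0.674 × 31.5 = 21.231 mol/s
Reaction term: ξ·ΔH°_rxn = 21.231 × -288 = -6114.5 kJ/s
Q = ΔH = -6114.5 kJ/s = -6114.5 kW
Heat removed = 366870 kJ/min

Q_out = 367000 kJ/min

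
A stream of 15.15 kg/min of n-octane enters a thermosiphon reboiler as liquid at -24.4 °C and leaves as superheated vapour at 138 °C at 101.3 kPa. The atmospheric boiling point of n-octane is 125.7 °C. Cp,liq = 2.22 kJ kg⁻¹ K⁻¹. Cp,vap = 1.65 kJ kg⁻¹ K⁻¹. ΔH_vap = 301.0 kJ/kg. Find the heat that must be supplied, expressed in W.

liquid -24.4→125.7 °C: 333.22 kJ/kg
vaporisation at 125.7 °C: 301 kJ/kg
vapour 125.7→138 °C: 20.295 kJ/kg
Δh = 333.22 + 301 + 20.295 = 654.52 kJ/kg
Q = ṁ·Δh = 15.15 kg/min × 654.52 kJ/kg = 9915.9 kJ/min
|Q| = 165.27 kW = 165270 W

Q = 165000 W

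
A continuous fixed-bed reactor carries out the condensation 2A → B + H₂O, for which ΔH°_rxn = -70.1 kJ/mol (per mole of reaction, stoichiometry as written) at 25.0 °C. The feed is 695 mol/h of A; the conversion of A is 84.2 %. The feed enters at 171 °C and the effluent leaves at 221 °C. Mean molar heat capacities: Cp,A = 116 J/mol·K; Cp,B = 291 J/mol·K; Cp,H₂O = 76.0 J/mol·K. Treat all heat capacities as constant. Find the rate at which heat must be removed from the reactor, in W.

Q_out = 2430 W

Extent of reaction ξ = 0.842 × 695 / 2 = 292.59 mol/h
Reaction term: ξ·ΔH°_rxn = 292.59 × -70.1 = -20511 kJ/h
Sensible, feed 171→25 °C: -11771 kJ/h
Outlet flows (mol/h): A 109.81, B 292.59, H₂O 292.59
Sensible, products 25→221 °C: 23544 kJ/h
Q = ΔH = -8737.8 kJ/h = -2.4272 kW
Heat removed = 2427.2 W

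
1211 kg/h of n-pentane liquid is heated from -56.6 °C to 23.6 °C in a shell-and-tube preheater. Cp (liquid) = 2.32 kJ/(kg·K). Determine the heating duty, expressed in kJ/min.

Q = 3760 kJ/min

Q = ṁ·Cp·ΔT = 1211 × 2.32 × (23.6 − -56.6) = 225320 kJ/h
Converting: 225320 / 3600 s = 62.59 kW
Heating duty = 3755.4 kJ/min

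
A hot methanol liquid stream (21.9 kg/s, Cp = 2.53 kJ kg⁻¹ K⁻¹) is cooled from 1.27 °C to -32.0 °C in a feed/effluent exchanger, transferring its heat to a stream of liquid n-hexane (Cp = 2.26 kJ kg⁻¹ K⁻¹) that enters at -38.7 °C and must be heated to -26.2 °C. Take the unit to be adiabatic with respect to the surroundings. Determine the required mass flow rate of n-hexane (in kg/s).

ṁ_c = 65.3 kg/s

Heat released by hot stream: Q = 21.9 × 2.53 × (1.27 − -32.0) = 1843.4 kJ/s
Energy balance on cold side (adiabatic exchanger): Q = ṁ_c·Cp_c·(T_c,out − T_c,in)
ṁ_c = 1843.4 / [2.26 × (-26.2 − -38.7)] = 65.253 kg/s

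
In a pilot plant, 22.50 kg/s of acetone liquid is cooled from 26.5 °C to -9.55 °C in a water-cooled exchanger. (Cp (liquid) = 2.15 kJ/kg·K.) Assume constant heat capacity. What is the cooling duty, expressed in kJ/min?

Q = ṁ·Cp·ΔT = 22.50 × 2.15 × (-9.55 − 26.5) = -1743.9 kJ/s
Cooling duty = 104640 kJ/min

Q_c = 105000 kJ/min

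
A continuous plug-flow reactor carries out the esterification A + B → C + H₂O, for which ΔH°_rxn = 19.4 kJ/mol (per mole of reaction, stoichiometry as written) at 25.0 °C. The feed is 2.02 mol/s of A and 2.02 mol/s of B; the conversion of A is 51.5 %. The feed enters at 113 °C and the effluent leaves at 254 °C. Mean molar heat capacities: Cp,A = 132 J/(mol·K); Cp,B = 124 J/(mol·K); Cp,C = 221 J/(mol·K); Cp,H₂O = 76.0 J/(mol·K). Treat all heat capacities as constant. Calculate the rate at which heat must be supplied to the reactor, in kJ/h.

Q_in = 370000 kJ/h

Extent of reaction ξ = 0.515 × 2.02 = 1.0403 mol/s
Reaction term: ξ·ΔH°_rxn = 1.0403 × 19.4 = 20.182 kJ/s
Sensible, feed 113→25 °C: -45.507 kJ/s
Outlet flows (mol/s): A 0.9797, B 0.9797, C 1.0403, H₂O 1.0403
Sensible, products 25→254 °C: 128.19 kJ/s
Q = ΔH = 102.86 kJ/s = 102.86 kW
Heat supplied = 370310 kJ/h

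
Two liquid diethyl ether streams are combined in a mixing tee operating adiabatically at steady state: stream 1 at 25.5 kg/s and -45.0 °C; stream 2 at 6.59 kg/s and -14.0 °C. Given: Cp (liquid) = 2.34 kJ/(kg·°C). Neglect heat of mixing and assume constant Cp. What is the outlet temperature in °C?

T_out = -38.6 °C

Energy balance with Q = 0: Σ ṁᵢCp,ᵢ(T_out − Tᵢ) = 0
Σ ṁᵢCp,ᵢTᵢ = 25.5×2.34×-45.0 + 6.59×2.34×-14.0 = -2901
Σ ṁᵢCp,ᵢ = 25.5×2.34 + 6.59×2.34 = 75.091
T_out = -2901 / 75.091 = -38.634 °C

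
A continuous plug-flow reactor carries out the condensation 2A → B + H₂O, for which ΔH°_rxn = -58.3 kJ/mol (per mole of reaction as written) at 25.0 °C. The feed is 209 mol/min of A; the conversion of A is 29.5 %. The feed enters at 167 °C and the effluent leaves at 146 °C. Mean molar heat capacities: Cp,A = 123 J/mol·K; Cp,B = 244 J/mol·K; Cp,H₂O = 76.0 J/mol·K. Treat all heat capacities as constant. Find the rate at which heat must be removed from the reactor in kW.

Extent of reaction ξ = 0.295 × 209 / 2 = 30.827 mol/min
Reaction term: ξ·ΔH°_rxn = 30.827 × -58.3 = -1797.2 kJ/min
Sensible, feed 167→25 °C: -3650.4 kJ/min
Outlet flows (mol/min): A 147.34, B 30.827, H₂O 30.827
Sensible, products 25→146 °C: 3386.6 kJ/min
Q = ΔH = -2061.1 kJ/min = -34.351 kW
Heat removed = 34.351 kW

Q_out = 34.4 kW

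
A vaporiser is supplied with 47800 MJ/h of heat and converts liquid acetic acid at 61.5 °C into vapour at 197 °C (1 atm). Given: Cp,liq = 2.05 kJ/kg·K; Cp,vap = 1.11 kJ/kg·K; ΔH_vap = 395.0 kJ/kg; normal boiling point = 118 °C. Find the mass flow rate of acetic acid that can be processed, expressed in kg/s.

ṁ = 22.2 kg/s

Δh = 2.05×(118−61.5) + 395.0 + 1.11×(197−118) = 598.51 kJ/kg
Q = 47800 MJ/h = 13278 kJ/s = 13278 kJ/s
ṁ = Q/Δh = 13278 / 598.51 = 22.185 kg/s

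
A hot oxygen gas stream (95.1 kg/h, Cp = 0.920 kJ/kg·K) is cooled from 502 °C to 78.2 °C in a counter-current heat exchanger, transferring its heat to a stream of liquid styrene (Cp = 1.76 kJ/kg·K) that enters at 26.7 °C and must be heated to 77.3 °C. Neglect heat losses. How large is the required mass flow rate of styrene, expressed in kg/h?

Heat released by hot stream: Q = 95.1 × 0.920 × (502 − 78.2) = 37079 kJ/h
Energy balance on cold side (adiabatic exchanger): Q = ṁ_c·Cp_c·(T_c,out − T_c,in)
ṁ_c = 37079 / [1.76 × (77.3 − 26.7)] = 416.36 kg/h

ṁ_c = 416 kg/h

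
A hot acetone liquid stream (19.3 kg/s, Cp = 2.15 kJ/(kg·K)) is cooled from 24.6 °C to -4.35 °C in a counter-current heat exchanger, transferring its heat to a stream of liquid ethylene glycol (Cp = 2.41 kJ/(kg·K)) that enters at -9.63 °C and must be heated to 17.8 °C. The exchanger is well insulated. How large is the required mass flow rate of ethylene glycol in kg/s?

Heat released by hot stream: Q = 19.3 × 2.15 × (24.6 − -4.35) = 1201.3 kJ/s
Energy balance on cold side (adiabatic exchanger): Q = ṁ_c·Cp_c·(T_c,out − T_c,in)
ṁ_c = 1201.3 / [2.41 × (17.8 − -9.63)] = 18.172 kg/s

ṁ_c = 18.2 kg/s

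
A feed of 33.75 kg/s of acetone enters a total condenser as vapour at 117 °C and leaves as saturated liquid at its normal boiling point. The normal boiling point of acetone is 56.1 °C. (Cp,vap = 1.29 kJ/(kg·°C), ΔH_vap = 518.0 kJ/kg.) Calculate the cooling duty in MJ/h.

vapour 117→56.1 °C: -78.561 kJ/kg
condensation at 56.1 °C: -518 kJ/kg
Δh = -78.561 + -518 = -596.56 kJ/kg
Q = ṁ·Δh = 33.75 kg/s × -596.56 kJ/kg = -20134 kJ/s
|Q| = 20134 kW = 72482 MJ/h

Q_c = 72500 MJ/h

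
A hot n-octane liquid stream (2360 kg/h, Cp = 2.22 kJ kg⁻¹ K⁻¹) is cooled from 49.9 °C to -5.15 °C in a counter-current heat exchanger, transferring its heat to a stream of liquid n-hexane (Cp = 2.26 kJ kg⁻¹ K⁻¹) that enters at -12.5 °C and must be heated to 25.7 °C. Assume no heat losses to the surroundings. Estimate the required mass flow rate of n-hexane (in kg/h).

ṁ_c = 3340 kg/h

Heat released by hot stream: Q = 2360 × 2.22 × (49.9 − -5.15) = 288420 kJ/h
Energy balance on cold side (adiabatic exchanger): Q = ṁ_c·Cp_c·(T_c,out − T_c,in)
ṁ_c = 288420 / [2.26 × (25.7 − -12.5)] = 3340.8 kg/h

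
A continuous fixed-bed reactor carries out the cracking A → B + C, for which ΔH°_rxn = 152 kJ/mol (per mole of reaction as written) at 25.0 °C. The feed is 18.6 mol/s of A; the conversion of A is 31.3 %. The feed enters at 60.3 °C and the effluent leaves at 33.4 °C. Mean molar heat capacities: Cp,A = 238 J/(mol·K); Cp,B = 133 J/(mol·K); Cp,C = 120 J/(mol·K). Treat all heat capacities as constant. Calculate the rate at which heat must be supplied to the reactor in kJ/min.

Q_in = 46000 kJ/min

Extent of reaction ξ = 0.313 × 18.6 = 5.8218 mol/s
Reaction term: ξ·ΔH°_rxn = 5.8218 × 152 = 884.91 kJ/s
Sensible, feed 60.3→25 °C: -156.27 kJ/s
Outlet flows (mol/s): A 12.778, B 5.8218, C 5.8218
Sensible, products 25→33.4 °C: 37.919 kJ/s
Q = ΔH = 766.57 kJ/s = 766.57 kW
Heat supplied = 45994 kJ/min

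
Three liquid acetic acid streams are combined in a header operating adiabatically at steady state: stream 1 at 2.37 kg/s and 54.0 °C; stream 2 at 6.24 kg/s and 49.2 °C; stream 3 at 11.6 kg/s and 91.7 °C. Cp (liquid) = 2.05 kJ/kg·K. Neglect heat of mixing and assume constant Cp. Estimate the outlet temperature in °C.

T_out = 74.2 °C

Adiabatic, steady state ⇒ Σ ṁᵢCp,ᵢ(T_out − Tᵢ) = 0
Σ ṁᵢCp,ᵢTᵢ = 2.37×2.05×54.0 + 6.24×2.05×49.2 + 11.6×2.05×91.7 = 3072.4
Σ ṁᵢCp,ᵢ = 2.37×2.05 + 6.24×2.05 + 11.6×2.05 = 41.43
T_out = 3072.4 / 41.43 = 74.157 °C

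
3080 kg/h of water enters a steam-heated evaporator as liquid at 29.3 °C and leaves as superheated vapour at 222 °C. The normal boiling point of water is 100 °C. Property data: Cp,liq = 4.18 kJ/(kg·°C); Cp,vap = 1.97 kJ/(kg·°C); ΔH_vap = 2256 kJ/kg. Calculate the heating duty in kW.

liquid 29.3→100 °C: 295.53 kJ/kg
vaporisation at 100 °C: 2256 kJ/kg
vapour 100→222 °C: 240.34 kJ/kg
Δh = 295.53 + 2256 + 240.34 = 2791.9 kJ/kg
Q = ṁ·Δh = 3080 kg/h × 2791.9 kJ/kg = 8.5989e+06 kJ/h
|Q| = 2388.6 kW

Q = 2390 kW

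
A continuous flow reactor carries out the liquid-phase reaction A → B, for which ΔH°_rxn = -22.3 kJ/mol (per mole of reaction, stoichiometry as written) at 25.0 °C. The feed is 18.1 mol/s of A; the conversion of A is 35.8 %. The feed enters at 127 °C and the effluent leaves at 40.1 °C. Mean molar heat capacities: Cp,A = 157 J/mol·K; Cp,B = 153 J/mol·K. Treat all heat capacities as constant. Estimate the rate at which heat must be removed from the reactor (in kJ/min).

Extent of reaction ξ = 0.358 × 18.1 = 6.4798 mol/s
Reaction term: ξ·ΔH°_rxn = 6.4798 × -22.3 = -144.5 kJ/s
Sensible, feed 127→25 °C: -289.85 kJ/s
Outlet flows (mol/s): A 11.62, B 6.4798
Sensible, products 25→40.1 °C: 42.518 kJ/s
Q = ΔH = -391.83 kJ/s = -391.83 kW
Heat removed = 23510 kJ/min

Q_out = 23500 kJ/min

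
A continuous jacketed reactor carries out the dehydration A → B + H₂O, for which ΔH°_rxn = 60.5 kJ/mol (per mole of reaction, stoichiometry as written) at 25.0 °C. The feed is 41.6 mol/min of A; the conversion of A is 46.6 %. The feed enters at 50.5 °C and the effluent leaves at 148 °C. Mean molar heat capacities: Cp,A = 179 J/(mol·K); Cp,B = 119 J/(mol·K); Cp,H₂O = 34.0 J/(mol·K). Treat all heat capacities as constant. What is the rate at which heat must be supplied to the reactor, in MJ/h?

Extent of reaction ξ = 0.466 × 41.6 = 19.386 mol/min
Reaction term: ξ·ΔH°_rxn = 19.386 × 60.5 = 1172.8 kJ/min
Sensible, feed 50.5→25 °C: -189.88 kJ/min
Outlet flows (mol/min): A 22.214, B 19.386, H₂O 19.386
Sensible, products 25→148 °C: 853.91 kJ/min
Q = ΔH = 1836.9 kJ/min = 30.614 kW
Heat supplied = 110.21 MJ/h

Q_in = 110 MJ/h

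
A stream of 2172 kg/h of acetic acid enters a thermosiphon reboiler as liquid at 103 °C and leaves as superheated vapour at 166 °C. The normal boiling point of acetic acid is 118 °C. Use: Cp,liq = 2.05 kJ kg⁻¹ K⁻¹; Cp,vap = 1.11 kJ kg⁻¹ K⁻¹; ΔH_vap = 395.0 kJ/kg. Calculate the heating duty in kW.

Q = 289 kW

liquid 103→118 °C: 30.75 kJ/kg
vaporisation at 118 °C: 395 kJ/kg
vapour 118→166 °C: 53.28 kJ/kg
Δh = 30.75 + 395 + 53.28 = 479.03 kJ/kg
Q = ṁ·Δh = 2172 kg/h × 479.03 kJ/kg = 1.0405e+06 kJ/h
|Q| = 289.01 kW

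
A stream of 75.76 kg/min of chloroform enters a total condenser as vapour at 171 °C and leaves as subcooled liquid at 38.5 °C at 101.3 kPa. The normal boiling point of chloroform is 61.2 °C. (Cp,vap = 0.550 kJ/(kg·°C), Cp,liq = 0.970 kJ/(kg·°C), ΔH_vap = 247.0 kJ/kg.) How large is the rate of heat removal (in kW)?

vapour 171→61.2 °C: -60.39 kJ/kg
condensation at 61.2 °C: -247 kJ/kg
liquid 61.2→38.5 °C: -22.019 kJ/kg
Δh = -60.39 + -247 + -22.019 = -329.41 kJ/kg
Q = ṁ·Δh = 75.76 kg/min × -329.41 kJ/kg = -24956 kJ/min
|Q| = 415.93 kW

Q_c = 416 kW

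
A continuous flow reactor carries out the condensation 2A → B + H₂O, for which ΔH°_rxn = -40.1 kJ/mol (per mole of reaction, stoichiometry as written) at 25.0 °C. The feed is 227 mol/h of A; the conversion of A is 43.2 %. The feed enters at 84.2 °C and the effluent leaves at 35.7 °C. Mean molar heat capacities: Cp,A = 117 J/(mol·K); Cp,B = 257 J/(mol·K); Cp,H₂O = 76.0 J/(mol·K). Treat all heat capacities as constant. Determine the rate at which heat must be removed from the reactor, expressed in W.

Q_out = 890 W

Extent of reaction ξ = 0.432 × 227 / 2 = 49.032 mol/h
Reaction term: ξ·ΔH°_rxn = 49.032 × -40.1 = -1966.2 kJ/h
Sensible, feed 84.2→25 °C: -1572.3 kJ/h
Outlet flows (mol/h): A 128.94, B 49.032, H₂O 49.032
Sensible, products 25→35.7 °C: 336.12 kJ/h
Q = ΔH = -3202.4 kJ/h = -0.88954 kW
Heat removed = 889.54 W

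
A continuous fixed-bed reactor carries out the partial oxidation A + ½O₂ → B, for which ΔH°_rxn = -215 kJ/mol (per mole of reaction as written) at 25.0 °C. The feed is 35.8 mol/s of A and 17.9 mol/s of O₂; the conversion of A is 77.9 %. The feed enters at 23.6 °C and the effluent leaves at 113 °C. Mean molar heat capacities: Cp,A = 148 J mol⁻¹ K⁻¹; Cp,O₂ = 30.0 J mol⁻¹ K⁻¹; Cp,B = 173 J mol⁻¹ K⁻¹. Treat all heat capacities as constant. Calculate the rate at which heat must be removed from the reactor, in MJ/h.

Q_out = 19600 MJ/h

Extent of reaction ξ = 0.779 × 35.8 = 27.888 mol/s
Reaction term: ξ·ΔH°_rxn = 27.888 × -215 = -5996 kJ/s
Sensible, feed 23.6→25 °C: 8.1696 kJ/s
Outlet flows (mol/s): A 7.9118, O₂ 3.9559, B 27.888
Sensible, products 25→113 °C: 538.06 kJ/s
Q = ΔH = -5449.7 kJ/s = -5449.7 kW
Heat removed = 19619 MJ/h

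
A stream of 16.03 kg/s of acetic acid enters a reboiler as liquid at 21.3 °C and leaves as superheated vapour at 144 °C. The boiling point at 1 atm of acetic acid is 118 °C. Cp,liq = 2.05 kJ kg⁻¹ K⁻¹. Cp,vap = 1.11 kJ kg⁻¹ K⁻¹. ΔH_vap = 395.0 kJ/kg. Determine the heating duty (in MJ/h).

liquid 21.3→118 °C: 198.23 kJ/kg
vaporisation at 118 °C: 395 kJ/kg
vapour 118→144 °C: 28.86 kJ/kg
Δh = 198.23 + 395 + 28.86 = 622.1 kJ/kg
Q = ṁ·Δh = 16.03 kg/s × 622.1 kJ/kg = 9972.2 kJ/s
|Q| = 9972.2 kW = 35900 MJ/h

Q = 35900 MJ/h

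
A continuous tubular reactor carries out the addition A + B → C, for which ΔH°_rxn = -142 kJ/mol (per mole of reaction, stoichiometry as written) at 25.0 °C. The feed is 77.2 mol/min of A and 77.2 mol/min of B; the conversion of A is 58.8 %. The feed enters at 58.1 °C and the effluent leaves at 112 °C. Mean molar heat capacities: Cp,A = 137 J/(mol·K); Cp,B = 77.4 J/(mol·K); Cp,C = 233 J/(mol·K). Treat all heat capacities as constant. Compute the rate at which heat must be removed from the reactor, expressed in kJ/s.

Extent of reaction ξ = 0.588 × 77.2 = 45.394 mol/min
Reaction term: ξ·ΔH°_rxn = 45.394 × -142 = -6445.9 kJ/min
Sensible, feed 58.1→25 °C: -547.86 kJ/min
Outlet flows (mol/min): A 31.806, B 31.806, C 45.394
Sensible, products 25→112 °C: 1513.5 kJ/min
Q = ΔH = -5480.3 kJ/min = -91.338 kW
Heat removed = 91.338 kJ/s

Q_out = 91.3 kJ/s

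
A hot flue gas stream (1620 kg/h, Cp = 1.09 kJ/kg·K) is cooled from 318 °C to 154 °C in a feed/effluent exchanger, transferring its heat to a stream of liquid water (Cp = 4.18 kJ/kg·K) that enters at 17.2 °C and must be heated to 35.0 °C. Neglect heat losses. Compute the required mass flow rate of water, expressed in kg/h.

Heat released by hot stream: Q = 1620 × 1.09 × (318 − 154) = 289590 kJ/h
Energy balance on cold side (adiabatic exchanger): Q = ṁ_c·Cp_c·(T_c,out − T_c,in)
ṁ_c = 289590 / [4.18 × (35.0 − 17.2)] = 3892.1 kg/h

ṁ_c = 3890 kg/h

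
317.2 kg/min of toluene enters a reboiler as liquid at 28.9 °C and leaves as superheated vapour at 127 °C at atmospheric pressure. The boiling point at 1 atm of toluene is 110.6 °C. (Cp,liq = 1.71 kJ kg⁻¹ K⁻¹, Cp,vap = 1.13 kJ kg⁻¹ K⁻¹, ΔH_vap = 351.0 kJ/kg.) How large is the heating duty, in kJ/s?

Q = 2690 kJ/s

liquid 28.9→110.6 °C: 139.71 kJ/kg
vaporisation at 110.6 °C: 351 kJ/kg
vapour 110.6→127 °C: 18.532 kJ/kg
Δh = 139.71 + 351 + 18.532 = 509.24 kJ/kg
Q = ṁ·Δh = 317.2 kg/min × 509.24 kJ/kg = 161530 kJ/min
|Q| = 2692.2 kW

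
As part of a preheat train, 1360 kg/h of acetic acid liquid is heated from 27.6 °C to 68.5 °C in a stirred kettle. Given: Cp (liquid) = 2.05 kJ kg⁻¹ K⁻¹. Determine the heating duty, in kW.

Q = ṁ·Cp·ΔT = 1360 × 2.05 × (68.5 − 27.6) = 114030 kJ/h
Converting: 114030 / 3600 s = 31.675 kW

Q = 31.7 kW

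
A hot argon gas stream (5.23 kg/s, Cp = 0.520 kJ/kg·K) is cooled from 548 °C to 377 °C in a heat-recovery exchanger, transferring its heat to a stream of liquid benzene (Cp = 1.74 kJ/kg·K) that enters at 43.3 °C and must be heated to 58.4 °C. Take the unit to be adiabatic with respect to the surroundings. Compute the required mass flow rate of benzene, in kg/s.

Heat released by hot stream: Q = 5.23 × 0.520 × (548 − 377) = 465.05 kJ/s
Energy balance on cold side (adiabatic exchanger): Q = ṁ_c·Cp_c·(T_c,out − T_c,in)
ṁ_c = 465.05 / [1.74 × (58.4 − 43.3)] = 17.7 kg/s

ṁ_c = 17.7 kg/s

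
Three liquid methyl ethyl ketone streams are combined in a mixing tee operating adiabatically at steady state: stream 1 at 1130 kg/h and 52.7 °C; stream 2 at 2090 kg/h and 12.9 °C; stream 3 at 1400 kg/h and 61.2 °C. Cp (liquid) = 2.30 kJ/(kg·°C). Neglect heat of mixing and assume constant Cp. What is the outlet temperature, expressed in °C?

T_out = 37.3 °C

Adiabatic, steady state ⇒ Σ ṁᵢCp,ᵢ(T_out − Tᵢ) = 0
Σ ṁᵢCp,ᵢTᵢ = 1130×2.30×52.7 + 2090×2.30×12.9 + 1400×2.30×61.2 = 396040
Σ ṁᵢCp,ᵢ = 1130×2.30 + 2090×2.30 + 1400×2.30 = 10626
T_out = 396040 / 10626 = 37.271 °C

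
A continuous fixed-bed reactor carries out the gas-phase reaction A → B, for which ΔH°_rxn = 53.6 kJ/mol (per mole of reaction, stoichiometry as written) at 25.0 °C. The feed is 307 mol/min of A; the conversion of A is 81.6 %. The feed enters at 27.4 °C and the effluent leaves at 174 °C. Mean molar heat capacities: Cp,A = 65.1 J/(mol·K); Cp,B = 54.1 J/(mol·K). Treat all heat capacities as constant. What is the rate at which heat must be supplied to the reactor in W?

Q_in = 266000 W

Extent of reaction ξ = 0.816 × 307 = 250.51 mol/min
Reaction term: ξ·ΔH°_rxn = 250.51 × 53.6 = 13427 kJ/min
Sensible, feed 27.4→25 °C: -47.966 kJ/min
Outlet flows (mol/min): A 56.488, B 250.51
Sensible, products 25→174 °C: 2567.3 kJ/min
Q = ΔH = 15947 kJ/min = 265.78 kW
Heat supplied = 265780 W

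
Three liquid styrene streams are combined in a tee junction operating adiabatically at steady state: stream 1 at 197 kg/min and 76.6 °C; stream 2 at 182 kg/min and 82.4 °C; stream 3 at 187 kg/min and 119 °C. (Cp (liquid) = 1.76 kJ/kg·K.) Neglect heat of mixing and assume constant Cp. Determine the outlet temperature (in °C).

No heat crosses the boundary, so H_out = H_in.
Σ ṁᵢCp,ᵢTᵢ = 197×1.76×76.6 + 182×1.76×82.4 + 187×1.76×119 = 92118
Σ ṁᵢCp,ᵢ = 197×1.76 + 182×1.76 + 187×1.76 = 996.16
T_out = 92118 / 996.16 = 92.473 °C

T_out = 92.5 °C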